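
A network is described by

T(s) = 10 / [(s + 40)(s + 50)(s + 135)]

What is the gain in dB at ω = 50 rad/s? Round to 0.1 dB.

At s = jω = j50:
pole (s+40): 40 + j50 → |·| = √(40²+50²) = √4100 ≈ 64.031, ∠ = arctan(50/40) ≈ 51.34°
pole (s+50): 50 + j50 → |·| = √(50²+50²) = √5000 ≈ 70.711, ∠ = arctan(50/50) ≈ 45.00°
pole (s+135): 135 + j50 → |·| = √(135²+50²) = √20725 ≈ 143.96, ∠ = arctan(50/135) ≈ 20.32°
|T| = 10 / 6.5181e+05 ≈ 1.5342e-05
Gain = 20 log₁₀(1.5342e-05) ≈ -96.28 dB

-96.3 dB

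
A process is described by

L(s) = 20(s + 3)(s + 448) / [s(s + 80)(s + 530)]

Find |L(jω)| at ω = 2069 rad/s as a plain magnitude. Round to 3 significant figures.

At s = jω = j2069:
zero (s+3): 3 + j2069 → |·| = √(3²+2069²) = √4280770 ≈ 2069, ∠ = arctan(2069/3) ≈ 89.92°
zero (s+448): 448 + j2069 → |·| = √(448²+2069²) = √4481465 ≈ 2116.9, ∠ = arctan(2069/448) ≈ 77.78°
pole (s+80): 80 + j2069 → |·| = √(80²+2069²) = √4287161 ≈ 2070.5, ∠ = arctan(2069/80) ≈ 87.79°
pole (s+530): 530 + j2069 → |·| = √(530²+2069²) = √4561661 ≈ 2135.8, ∠ = arctan(2069/530) ≈ 75.63°
pole at origin: |s| = 2069, ∠ = 90.00° (in denominator)
|L| = 20 · 4.3799e+06 / 9.1495e+09 ≈ 0.0095741

0.00957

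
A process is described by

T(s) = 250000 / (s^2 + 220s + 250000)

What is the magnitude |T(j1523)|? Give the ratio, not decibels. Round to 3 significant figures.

At s = jω = j1523:
quadratic: (j1523)² + 220·j1523 + 250000 = -2069529 + j335060 → |·| ≈ 2.0965e+06, ∠ ≈ 170.80°
|T| = 250000 / 2.0965e+06 ≈ 0.11925

0.119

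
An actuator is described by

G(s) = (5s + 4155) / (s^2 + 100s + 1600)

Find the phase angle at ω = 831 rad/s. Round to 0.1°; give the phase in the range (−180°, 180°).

-128.1°

Substitute s = j831:
Numerator: 5(j831) + 4155 = 4155 + j4155
Denominator: (j831)^2 + 100(j831) + 1600 = -688961 + j83100
|N| = √(4155² + 4155²) ≈ 5876.1, ∠N ≈ 45.00°
|D| = √(688961² + 83100²) ≈ 6.9395e+05, ∠D ≈ 173.12°
∠G = 45.00° − 173.12° = -128.12°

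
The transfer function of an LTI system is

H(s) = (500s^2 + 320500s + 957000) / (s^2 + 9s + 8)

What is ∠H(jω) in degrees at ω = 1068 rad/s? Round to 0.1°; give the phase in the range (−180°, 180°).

Substitute s = j1068:
Numerator: 500(j1068)^2 + 320500(j1068) + 957000 = -569355000 + j342294000
Denominator: (j1068)^2 + 9(j1068) + 8 = -1140616 + j9612
|N| = √(569355000² + 342294000²) ≈ 6.6433e+08, ∠N ≈ 148.99°
|D| = √(1140616² + 9612²) ≈ 1.1407e+06, ∠D ≈ 179.52°
∠H = 148.99° − 179.52° = -30.53°

-30.5°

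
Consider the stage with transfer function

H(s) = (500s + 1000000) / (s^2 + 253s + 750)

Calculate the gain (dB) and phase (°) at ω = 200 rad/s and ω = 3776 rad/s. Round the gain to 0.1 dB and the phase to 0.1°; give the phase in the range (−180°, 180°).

Substitute s = j200:
Numerator: 500(j200) + 1000000 = 1000000 + j100000
Denominator: (j200)^2 + 253(j200) + 750 = -39250 + j50600
|N| = √(1000000² + 100000²) ≈ 1.005e+06, ∠N ≈ 5.71°
|D| = √(39250² + 50600²) ≈ 64038, ∠D ≈ 127.80°
|H| = 1.005e+06 / 64038 ≈ 15.694
Gain = 20 log₁₀(15.694) ≈ 23.91 dB
∠H = 5.71° − 127.80° = -122.09°

Substitute s = j3776:
Numerator: 500(j3776) + 1000000 = 1000000 + j1888000
Denominator: (j3776)^2 + 253(j3776) + 750 = -14257426 + j955328
|N| = √(1000000² + 1888000²) ≈ 2.1365e+06, ∠N ≈ 62.09°
|D| = √(14257426² + 955328²) ≈ 1.4289e+07, ∠D ≈ 176.17°
|H| = 2.1365e+06 / 1.4289e+07 ≈ 0.14952
Gain = 20 log₁₀(0.14952) ≈ -16.51 dB
∠H = 62.09° − 176.17° = -114.08°

ω = 200: 23.9 dB, -122.1°; ω = 3776: -16.5 dB, -114.1°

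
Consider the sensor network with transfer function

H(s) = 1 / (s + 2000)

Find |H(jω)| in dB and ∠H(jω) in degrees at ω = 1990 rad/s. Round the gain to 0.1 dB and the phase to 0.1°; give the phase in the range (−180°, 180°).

Substitute s = j1990:
Numerator: 1 = 1 + j0
Denominator: (j1990) + 2000 = 2000 + j1990
|N| = √(1² + 0²) ≈ 1, ∠N ≈ 0.00°
|D| = √(2000² + 1990²) ≈ 2821.4, ∠D ≈ 44.86°
|H| = 1 / 2821.4 ≈ 0.00035443
Gain = 20 log₁₀(0.00035443) ≈ -69.01 dB
∠H = 0.00° − 44.86° = -44.86°

-69.0 dB, -44.9°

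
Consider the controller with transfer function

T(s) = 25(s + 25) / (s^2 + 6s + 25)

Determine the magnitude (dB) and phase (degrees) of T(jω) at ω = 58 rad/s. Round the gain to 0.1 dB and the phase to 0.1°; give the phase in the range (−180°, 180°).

-6.6 dB, -107.4°

At s = jω = j58:
zero (s+25): 25 + j58 → |·| = √(25²+58²) = √3989 ≈ 63.159, ∠ = arctan(58/25) ≈ 66.68°
quadratic: (j58)² + 6·j58 + 25 = -3339 + j348 → |·| ≈ 3357.1, ∠ ≈ 174.05°
|T| = 25 · 63.159 / 3357.1 ≈ 0.47034
Gain = 20 log₁₀(0.47034) ≈ -6.55 dB
∠T = 66.68° − 174.05° = -107.37°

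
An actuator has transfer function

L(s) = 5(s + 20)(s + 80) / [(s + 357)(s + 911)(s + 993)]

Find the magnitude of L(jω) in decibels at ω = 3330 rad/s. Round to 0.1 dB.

-57.2 dB

At s = jω = j3330:
zero (s+20): 20 + j3330 → |·| = √(20²+3330²) = √11089300 ≈ 3330.1, ∠ = arctan(3330/20) ≈ 89.66°
zero (s+80): 80 + j3330 → |·| = √(80²+3330²) = √11095300 ≈ 3331, ∠ = arctan(3330/80) ≈ 88.62°
pole (s+357): 357 + j3330 → |·| = √(357²+3330²) = √11216349 ≈ 3349.1, ∠ = arctan(3330/357) ≈ 83.88°
pole (s+911): 911 + j3330 → |·| = √(911²+3330²) = √11918821 ≈ 3452.4, ∠ = arctan(3330/911) ≈ 74.70°
pole (s+993): 993 + j3330 → |·| = √(993²+3330²) = √12074949 ≈ 3474.9, ∠ = arctan(3330/993) ≈ 73.40°
|L| = 5 · 1.1093e+07 / 4.0178e+10 ≈ 0.0013805
Gain = 20 log₁₀(0.0013805) ≈ -57.20 dB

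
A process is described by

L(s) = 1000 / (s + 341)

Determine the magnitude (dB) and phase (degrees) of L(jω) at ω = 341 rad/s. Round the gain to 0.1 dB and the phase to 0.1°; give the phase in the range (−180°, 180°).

Substitute s = j341:
Numerator: 1000 = 1000 + j0
Denominator: (j341) + 341 = 341 + j341
|N| = √(1000² + 0²) ≈ 1000, ∠N ≈ 0.00°
|D| = √(341² + 341²) ≈ 482.25, ∠D ≈ 45.00°
|L| = 1000 / 482.25 ≈ 2.0736
Gain = 20 log₁₀(2.0736) ≈ 6.33 dB
∠L = 0.00° − 45.00° = -45.00°

6.3 dB, -45.0°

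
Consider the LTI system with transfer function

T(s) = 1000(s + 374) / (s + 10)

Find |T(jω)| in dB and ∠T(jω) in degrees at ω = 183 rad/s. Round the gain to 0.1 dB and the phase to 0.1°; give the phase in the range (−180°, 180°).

67.1 dB, -60.8°

At s = jω = j183:
zero (s+374): 374 + j183 → |·| = √(374²+183²) = √173365 ≈ 416.37, ∠ = arctan(183/374) ≈ 26.07°
pole (s+10): 10 + j183 → |·| = √(10²+183²) = √33589 ≈ 183.27, ∠ = arctan(183/10) ≈ 86.87°
|T| = 1000 · 416.37 / 183.27 ≈ 2271.9
Gain = 20 log₁₀(2271.9) ≈ 67.13 dB
∠T = 26.07° − 86.87° = -60.80°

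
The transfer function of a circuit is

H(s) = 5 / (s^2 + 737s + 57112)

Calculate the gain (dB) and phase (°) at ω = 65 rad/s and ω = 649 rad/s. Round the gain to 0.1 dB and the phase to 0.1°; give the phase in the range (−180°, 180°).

Substitute s = j65:
Numerator: 5 = 5 + j0
Denominator: (j65)^2 + 737(j65) + 57112 = 52887 + j47905
|N| = √(5² + 0²) ≈ 5, ∠N ≈ 0.00°
|D| = √(52887² + 47905²) ≈ 71358, ∠D ≈ 42.17°
|H| = 5 / 71358 ≈ 7.0069e-05
Gain = 20 log₁₀(7.0069e-05) ≈ -83.09 dB
∠H = 0.00° − 42.17° = -42.17°

Substitute s = j649:
Numerator: 5 = 5 + j0
Denominator: (j649)^2 + 737(j649) + 57112 = -364089 + j478313
|N| = √(5² + 0²) ≈ 5, ∠N ≈ 0.00°
|D| = √(364089² + 478313²) ≈ 6.0112e+05, ∠D ≈ 127.28°
|H| = 5 / 6.0112e+05 ≈ 8.3178e-06
Gain = 20 log₁₀(8.3178e-06) ≈ -101.60 dB
∠H = 0.00° − 127.28° = -127.28°

ω = 65: -83.1 dB, -42.2°; ω = 649: -101.6 dB, -127.3°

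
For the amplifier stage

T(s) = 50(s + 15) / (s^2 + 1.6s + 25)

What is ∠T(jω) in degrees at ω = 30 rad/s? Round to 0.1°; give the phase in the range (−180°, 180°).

-113.4°

At s = jω = j30:
zero (s+15): 15 + j30 → |·| = √(15²+30²) = √1125 ≈ 33.541, ∠ = arctan(30/15) ≈ 63.43°
quadratic: (j30)² + 1.6·j30 + 25 = -875 + j48 → |·| ≈ 876.32, ∠ ≈ 176.86°
∠T = 63.43° − 176.86° = -113.43°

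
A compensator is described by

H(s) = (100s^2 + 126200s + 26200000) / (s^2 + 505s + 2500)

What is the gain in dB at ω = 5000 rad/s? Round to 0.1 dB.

Substitute s = j5000:
Numerator: 100(j5000)^2 + 126200(j5000) + 26200000 = -2473800000 + j631000000
Denominator: (j5000)^2 + 505(j5000) + 2500 = -24997500 + j2525000
|N| = √(2473800000² + 631000000²) ≈ 2.553e+09, ∠N ≈ 165.69°
|D| = √(24997500² + 2525000²) ≈ 2.5125e+07, ∠D ≈ 174.23°
|H| = 2.553e+09 / 2.5125e+07 ≈ 101.61
Gain = 20 log₁₀(101.61) ≈ 40.14 dB

40.1 dB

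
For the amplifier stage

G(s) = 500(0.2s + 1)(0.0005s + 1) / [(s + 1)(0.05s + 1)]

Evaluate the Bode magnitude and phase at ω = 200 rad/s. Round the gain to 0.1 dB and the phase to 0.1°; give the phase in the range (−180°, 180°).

20.0 dB, -79.7°

At ω = 200 rad/s:
zero (1 + j200·0.2) = 1 + j40 → |·| ≈ 40.012, ∠ ≈ 88.57°
zero (1 + j200·0.0005) = 1 + j0.1 → |·| ≈ 1.005, ∠ ≈ 5.71°
pole (1 + j200·1) = 1 + j200 → |·| ≈ 200, ∠ ≈ 89.71°
pole (1 + j200·0.05) = 1 + j10 → |·| ≈ 10.05, ∠ ≈ 84.29°
|G| = 500 · 40.012 · 1.005 / (200 · 10.05) ≈ 10.003
Gain = 20 log₁₀(10.003) ≈ 20.00 dB
∠G = (88.57° + 5.71°) − (89.71° + 84.29°) = -79.72°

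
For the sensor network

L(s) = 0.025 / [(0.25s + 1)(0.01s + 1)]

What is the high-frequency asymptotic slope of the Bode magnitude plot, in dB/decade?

Each pole contributes −20 dB/decade at high frequency; each zero contributes +20 dB/decade.
Net: 0 zero(s) − 2 pole(s) → -40 dB/decade.

-40 dB/decade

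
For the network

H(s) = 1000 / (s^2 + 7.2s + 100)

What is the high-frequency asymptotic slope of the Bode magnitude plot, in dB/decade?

Each pole contributes −20 dB/decade at high frequency; each zero contributes +20 dB/decade.
Net: 0 zero(s) − 2 pole(s) → -40 dB/decade.

-40 dB/decade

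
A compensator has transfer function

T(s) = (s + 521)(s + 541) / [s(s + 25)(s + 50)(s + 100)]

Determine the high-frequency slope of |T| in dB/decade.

Each pole contributes −20 dB/decade at high frequency; each zero contributes +20 dB/decade.
Net: 2 zero(s) − 4 pole(s) → -40 dB/decade.

-40 dB/decade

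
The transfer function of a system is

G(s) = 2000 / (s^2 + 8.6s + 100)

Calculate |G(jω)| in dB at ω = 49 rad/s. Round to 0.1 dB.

-1.4 dB

At s = jω = j49:
quadratic: (j49)² + 8.6·j49 + 100 = -2301 + j421.4 → |·| ≈ 2339.3, ∠ ≈ 169.62°
|G| = 2000 / 2339.3 ≈ 0.85496
Gain = 20 log₁₀(0.85496) ≈ -1.36 dB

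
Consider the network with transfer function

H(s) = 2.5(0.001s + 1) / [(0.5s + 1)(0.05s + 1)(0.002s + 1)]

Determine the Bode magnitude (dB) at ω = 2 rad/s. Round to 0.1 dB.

At ω = 2 rad/s:
zero (1 + j2·0.001) = 1 + j0.002 → |·| ≈ 1, ∠ ≈ 0.11°
pole (1 + j2·0.5) = 1 + j1 → |·| ≈ 1.4142, ∠ ≈ 45.00°
pole (1 + j2·0.05) = 1 + j0.1 → |·| ≈ 1.005, ∠ ≈ 5.71°
pole (1 + j2·0.002) = 1 + j0.004 → |·| ≈ 1, ∠ ≈ 0.23°
|H| = 2.5 · 1 / (1.4142 · 1.005 · 1) ≈ 1.759
Gain = 20 log₁₀(1.759) ≈ 4.91 dB

4.9 dB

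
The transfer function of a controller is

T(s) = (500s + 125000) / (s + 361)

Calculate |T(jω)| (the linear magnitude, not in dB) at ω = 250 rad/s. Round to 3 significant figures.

Substitute s = j250:
Numerator: 500(j250) + 125000 = 125000 + j125000
Denominator: (j250) + 361 = 361 + j250
|N| = √(125000² + 125000²) ≈ 1.7678e+05, ∠N ≈ 45.00°
|D| = √(361² + 250²) ≈ 439.11, ∠D ≈ 34.70°
|T| = 1.7678e+05 / 439.11 ≈ 402.59

403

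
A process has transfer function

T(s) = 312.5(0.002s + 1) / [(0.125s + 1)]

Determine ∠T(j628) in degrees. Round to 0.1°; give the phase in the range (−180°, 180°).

At ω = 628 rad/s:
zero (1 + j628·0.002) = 1 + j1.256 → |·| ≈ 1.6055, ∠ ≈ 51.47°
pole (1 + j628·0.125) = 1 + j78.5 → |·| ≈ 78.506, ∠ ≈ 89.27°
∠T = (51.47°) − (89.27°) = -37.80°

-37.8°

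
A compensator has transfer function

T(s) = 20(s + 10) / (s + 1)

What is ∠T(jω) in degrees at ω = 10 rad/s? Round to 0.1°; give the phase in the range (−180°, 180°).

At s = jω = j10:
zero (s+10): 10 + j10 → |·| = √(10²+10²) = √200 ≈ 14.142, ∠ = arctan(10/10) ≈ 45.00°
pole (s+1): 1 + j10 → |·| = √(1²+10²) = √101 ≈ 10.05, ∠ = arctan(10/1) ≈ 84.29°
∠T = 45.00° − 84.29° = -39.29°

-39.3°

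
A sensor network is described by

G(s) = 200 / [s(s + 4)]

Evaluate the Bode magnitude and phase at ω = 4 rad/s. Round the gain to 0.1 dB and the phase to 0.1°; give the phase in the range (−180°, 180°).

18.9 dB, -135.0°

At s = jω = j4:
pole (s+4): 4 + j4 → |·| = √(4²+4²) = √32 ≈ 5.6569, ∠ = arctan(4/4) ≈ 45.00°
pole at origin: |s| = 4, ∠ = 90.00° (in denominator)
|G| = 200 / 22.628 ≈ 8.8386
Gain = 20 log₁₀(8.8386) ≈ 18.93 dB
∠G = 0.00° − 135.00° = -135.00°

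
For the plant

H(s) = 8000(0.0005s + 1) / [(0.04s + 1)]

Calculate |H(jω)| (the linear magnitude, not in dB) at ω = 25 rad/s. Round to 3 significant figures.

5.66e+03

At ω = 25 rad/s:
zero (1 + j25·0.0005) = 1 + j0.0125 → |·| ≈ 1.0001, ∠ ≈ 0.72°
pole (1 + j25·0.04) = 1 + j1 → |·| ≈ 1.4142, ∠ ≈ 45.00°
|H| = 8000 · 1.0001 / (1.4142) ≈ 5657.5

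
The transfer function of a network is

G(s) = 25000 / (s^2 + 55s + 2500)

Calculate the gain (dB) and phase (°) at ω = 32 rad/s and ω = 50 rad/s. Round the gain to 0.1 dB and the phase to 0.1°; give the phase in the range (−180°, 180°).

At s = jω = j32:
quadratic: (j32)² + 55·j32 + 2500 = 1476 + j1760 → |·| ≈ 2297, ∠ ≈ 50.02°
|G| = 25000 / 2297 ≈ 10.884
Gain = 20 log₁₀(10.884) ≈ 20.74 dB
∠G = 0.00° − 50.02° = -50.02°

At s = jω = j50:
quadratic: (j50)² + 55·j50 + 2500 = 0 + j2750 → |·| ≈ 2750, ∠ ≈ 90.00°
|G| = 25000 / 2750 ≈ 9.0909
Gain = 20 log₁₀(9.0909) ≈ 19.17 dB
∠G = 0.00° − 90.00° = -90.00°

ω = 32: 20.7 dB, -50.0°; ω = 50: 19.2 dB, -90.0°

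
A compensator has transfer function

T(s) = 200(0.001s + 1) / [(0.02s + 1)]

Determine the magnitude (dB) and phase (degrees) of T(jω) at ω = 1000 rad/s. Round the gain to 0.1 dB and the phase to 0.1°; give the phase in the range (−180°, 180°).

23.0 dB, -42.1°

At ω = 1000 rad/s:
zero (1 + j1000·0.001) = 1 + j1 → |·| ≈ 1.4142, ∠ ≈ 45.00°
pole (1 + j1000·0.02) = 1 + j20 → |·| ≈ 20.025, ∠ ≈ 87.14°
|T| = 200 · 1.4142 / (20.025) ≈ 14.124
Gain = 20 log₁₀(14.124) ≈ 23.00 dB
∠T = (45.00°) − (87.14°) = -42.14°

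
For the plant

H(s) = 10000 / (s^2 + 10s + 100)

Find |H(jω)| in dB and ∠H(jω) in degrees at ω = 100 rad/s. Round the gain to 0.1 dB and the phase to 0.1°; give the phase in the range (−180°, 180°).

0.0 dB, -174.2°

At s = jω = j100:
quadratic: (j100)² + 10·j100 + 100 = -9900 + j1000 → |·| ≈ 9950.4, ∠ ≈ 174.23°
|H| = 10000 / 9950.4 ≈ 1.005
Gain = 20 log₁₀(1.005) ≈ 0.04 dB
∠H = 0.00° − 174.23° = -174.23°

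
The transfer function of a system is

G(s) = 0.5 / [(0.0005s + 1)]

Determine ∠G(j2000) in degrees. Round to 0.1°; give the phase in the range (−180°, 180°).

At ω = 2000 rad/s:
pole (1 + j2000·0.0005) = 1 + j1 → |·| ≈ 1.4142, ∠ ≈ 45.00°
∠G = (0°) − (45.00°) = -45.00°

-45.0°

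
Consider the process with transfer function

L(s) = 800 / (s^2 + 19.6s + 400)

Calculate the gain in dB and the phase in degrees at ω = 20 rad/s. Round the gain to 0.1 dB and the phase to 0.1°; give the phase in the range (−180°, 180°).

At s = jω = j20:
quadratic: (j20)² + 19.6·j20 + 400 = 0 + j392 → |·| ≈ 392, ∠ ≈ 90.00°
|L| = 800 / 392 ≈ 2.0408
Gain = 20 log₁₀(2.0408) ≈ 6.20 dB
∠L = 0.00° − 90.00° = -90.00°

6.2 dB, -90.0°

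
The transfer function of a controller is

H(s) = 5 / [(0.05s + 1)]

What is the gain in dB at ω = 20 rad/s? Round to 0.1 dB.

11.0 dB

At ω = 20 rad/s:
pole (1 + j20·0.05) = 1 + j1 → |·| ≈ 1.4142, ∠ ≈ 45.00°
|H| = 5 · 1 / (1.4142) ≈ 3.5356
Gain = 20 log₁₀(3.5356) ≈ 10.97 dB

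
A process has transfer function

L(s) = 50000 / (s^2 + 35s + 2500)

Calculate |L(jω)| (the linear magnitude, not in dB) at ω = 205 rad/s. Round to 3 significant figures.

1.24

At s = jω = j205:
quadratic: (j205)² + 35·j205 + 2500 = -39525 + j7175 → |·| ≈ 40171, ∠ ≈ 169.71°
|L| = 50000 / 40171 ≈ 1.2447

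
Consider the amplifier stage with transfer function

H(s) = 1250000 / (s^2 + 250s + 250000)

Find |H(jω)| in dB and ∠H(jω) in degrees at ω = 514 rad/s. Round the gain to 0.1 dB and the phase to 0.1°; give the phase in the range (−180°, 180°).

At s = jω = j514:
quadratic: (j514)² + 250·j514 + 250000 = -14196 + j128500 → |·| ≈ 1.2928e+05, ∠ ≈ 96.30°
|H| = 1250000 / 1.2928e+05 ≈ 9.6689
Gain = 20 log₁₀(9.6689) ≈ 19.71 dB
∠H = 0.00° − 96.30° = -96.30°

19.7 dB, -96.3°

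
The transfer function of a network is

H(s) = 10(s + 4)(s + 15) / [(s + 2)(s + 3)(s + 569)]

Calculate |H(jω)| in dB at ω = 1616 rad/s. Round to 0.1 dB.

At s = jω = j1616:
zero (s+4): 4 + j1616 → |·| = √(4²+1616²) = √2611472 ≈ 1616, ∠ = arctan(1616/4) ≈ 89.86°
zero (s+15): 15 + j1616 → |·| = √(15²+1616²) = √2611681 ≈ 1616.1, ∠ = arctan(1616/15) ≈ 89.47°
pole (s+2): 2 + j1616 → |·| = √(2²+1616²) = √2611460 ≈ 1616, ∠ = arctan(1616/2) ≈ 89.93°
pole (s+3): 3 + j1616 → |·| = √(3²+1616²) = √2611465 ≈ 1616, ∠ = arctan(1616/3) ≈ 89.89°
pole (s+569): 569 + j1616 → |·| = √(569²+1616²) = √2935217 ≈ 1713.2, ∠ = arctan(1616/569) ≈ 70.60°
|H| = 10 · 2.6116e+06 / 4.4739e+09 ≈ 0.0058374
Gain = 20 log₁₀(0.0058374) ≈ -44.68 dB

-44.7 dB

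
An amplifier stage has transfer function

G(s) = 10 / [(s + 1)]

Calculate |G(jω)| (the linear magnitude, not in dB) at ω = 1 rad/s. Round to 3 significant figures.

7.07

At ω = 1 rad/s:
pole (1 + j1·1) = 1 + j1 → |·| ≈ 1.4142, ∠ ≈ 45.00°
|G| = 10 · 1 / (1.4142) ≈ 7.0711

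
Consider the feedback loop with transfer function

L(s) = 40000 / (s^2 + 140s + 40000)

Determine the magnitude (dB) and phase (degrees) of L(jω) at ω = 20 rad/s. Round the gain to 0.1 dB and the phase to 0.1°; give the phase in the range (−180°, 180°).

At s = jω = j20:
quadratic: (j20)² + 140·j20 + 40000 = 39600 + j2800 → |·| ≈ 39699, ∠ ≈ 4.04°
|L| = 40000 / 39699 ≈ 1.0076
Gain = 20 log₁₀(1.0076) ≈ 0.07 dB
∠L = 0.00° − 4.04° = -4.04°

0.1 dB, -4.0°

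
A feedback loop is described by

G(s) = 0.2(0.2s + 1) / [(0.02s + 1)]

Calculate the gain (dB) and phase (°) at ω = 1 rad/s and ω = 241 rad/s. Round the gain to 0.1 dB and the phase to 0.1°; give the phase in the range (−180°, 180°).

ω = 1: -13.8 dB, 10.2°; ω = 241: 5.8 dB, 10.5°

At ω = 1 rad/s:
zero (1 + j1·0.2) = 1 + j0.2 → |·| ≈ 1.0198, ∠ ≈ 11.31°
pole (1 + j1·0.02) = 1 + j0.02 → |·| ≈ 1.0002, ∠ ≈ 1.15°
|G| = 0.2 · 1.0198 / (1.0002) ≈ 0.20392
Gain = 20 log₁₀(0.20392) ≈ -13.81 dB
∠G = (11.31°) − (1.15°) = 10.16°

At ω = 241 rad/s:
zero (1 + j241·0.2) = 1 + j48.2 → |·| ≈ 48.21, ∠ ≈ 88.81°
pole (1 + j241·0.02) = 1 + j4.82 → |·| ≈ 4.9226, ∠ ≈ 78.28°
|G| = 0.2 · 48.21 / (4.9226) ≈ 1.9587
Gain = 20 log₁₀(1.9587) ≈ 5.84 dB
∠G = (88.81°) − (78.28°) = 10.53°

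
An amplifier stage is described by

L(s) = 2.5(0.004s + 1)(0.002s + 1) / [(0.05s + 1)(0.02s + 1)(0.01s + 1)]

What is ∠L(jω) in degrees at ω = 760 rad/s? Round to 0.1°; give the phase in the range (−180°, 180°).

At ω = 760 rad/s:
zero (1 + j760·0.004) = 1 + j3.04 → |·| ≈ 3.2002, ∠ ≈ 71.79°
zero (1 + j760·0.002) = 1 + j1.52 → |·| ≈ 1.8195, ∠ ≈ 56.66°
pole (1 + j760·0.05) = 1 + j38 → |·| ≈ 38.013, ∠ ≈ 88.49°
pole (1 + j760·0.02) = 1 + j15.2 → |·| ≈ 15.233, ∠ ≈ 86.24°
pole (1 + j760·0.01) = 1 + j7.6 → |·| ≈ 7.6655, ∠ ≈ 82.50°
∠L = (71.79° + 56.66°) − (88.49° + 86.24° + 82.50°) = -128.78°

-128.8°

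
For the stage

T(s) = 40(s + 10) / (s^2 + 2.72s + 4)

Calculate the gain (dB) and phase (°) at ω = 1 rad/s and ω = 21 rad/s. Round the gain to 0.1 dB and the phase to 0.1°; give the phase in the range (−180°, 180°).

ω = 1: 39.9 dB, -36.5°; ω = 21: 6.5 dB, -108.0°

At s = jω = j1:
zero (s+10): 10 + j1 → |·| = √(10²+1²) = √101 ≈ 10.05, ∠ = arctan(1/10) ≈ 5.71°
quadratic: (j1)² + 2.72·j1 + 4 = 3 + j2.72 → |·| ≈ 4.0495, ∠ ≈ 42.20°
|T| = 40 · 10.05 / 4.0495 ≈ 99.272
Gain = 20 log₁₀(99.272) ≈ 39.94 dB
∠T = 5.71° − 42.20° = -36.49°

At s = jω = j21:
zero (s+10): 10 + j21 → |·| = √(10²+21²) = √541 ≈ 23.259, ∠ = arctan(21/10) ≈ 64.54°
quadratic: (j21)² + 2.72·j21 + 4 = -437 + j57.12 → |·| ≈ 440.72, ∠ ≈ 172.55°
|T| = 40 · 23.259 / 440.72 ≈ 2.111
Gain = 20 log₁₀(2.111) ≈ 6.49 dB
∠T = 64.54° − 172.55° = -108.01°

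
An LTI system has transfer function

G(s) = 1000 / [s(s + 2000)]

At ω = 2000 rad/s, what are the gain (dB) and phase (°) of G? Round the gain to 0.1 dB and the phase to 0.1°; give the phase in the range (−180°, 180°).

At s = jω = j2000:
pole (s+2000): 2000 + j2000 → |·| = √(2000²+2000²) = √8000000 ≈ 2828.4, ∠ = arctan(2000/2000) ≈ 45.00°
pole at origin: |s| = 2000, ∠ = 90.00° (in denominator)
|G| = 1000 / 5.6568e+06 ≈ 0.00017678
Gain = 20 log₁₀(0.00017678) ≈ -75.05 dB
∠G = 0.00° − 135.00° = -135.00°

-75.1 dB, -135.0°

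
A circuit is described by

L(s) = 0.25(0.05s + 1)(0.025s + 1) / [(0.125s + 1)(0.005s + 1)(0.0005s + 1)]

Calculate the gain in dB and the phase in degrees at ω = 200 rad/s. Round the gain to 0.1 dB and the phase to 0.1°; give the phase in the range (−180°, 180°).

At ω = 200 rad/s:
zero (1 + j200·0.05) = 1 + j10 → |·| ≈ 10.05, ∠ ≈ 84.29°
zero (1 + j200·0.025) = 1 + j5 → |·| ≈ 5.099, ∠ ≈ 78.69°
pole (1 + j200·0.125) = 1 + j25 → |·| ≈ 25.02, ∠ ≈ 87.71°
pole (1 + j200·0.005) = 1 + j1 → |·| ≈ 1.4142, ∠ ≈ 45.00°
pole (1 + j200·0.0005) = 1 + j0.1 → |·| ≈ 1.005, ∠ ≈ 5.71°
|L| = 0.25 · 10.05 · 5.099 / (25.02 · 1.4142 · 1.005) ≈ 0.36027
Gain = 20 log₁₀(0.36027) ≈ -8.87 dB
∠L = (84.29° + 78.69°) − (87.71° + 45.00° + 5.71°) = 24.56°

-8.9 dB, 24.6°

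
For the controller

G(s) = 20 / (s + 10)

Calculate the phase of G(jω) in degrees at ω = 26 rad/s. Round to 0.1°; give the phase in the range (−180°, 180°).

-69.0°

At s = jω = j26:
pole (s+10): 10 + j26 → |·| = √(10²+26²) = √776 ≈ 27.857, ∠ = arctan(26/10) ≈ 68.96°
∠G = 0.00° − 68.96° = -68.96°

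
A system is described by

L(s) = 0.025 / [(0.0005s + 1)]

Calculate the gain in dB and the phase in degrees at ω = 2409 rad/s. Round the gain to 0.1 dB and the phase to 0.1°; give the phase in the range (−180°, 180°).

-35.9 dB, -50.3°

At ω = 2409 rad/s:
pole (1 + j2409·0.0005) = 1 + j1.2045 → |·| ≈ 1.5655, ∠ ≈ 50.30°
|L| = 0.025 · 1 / (1.5655) ≈ 0.015969
Gain = 20 log₁₀(0.015969) ≈ -35.93 dB
∠L = (0°) − (50.30°) = -50.30°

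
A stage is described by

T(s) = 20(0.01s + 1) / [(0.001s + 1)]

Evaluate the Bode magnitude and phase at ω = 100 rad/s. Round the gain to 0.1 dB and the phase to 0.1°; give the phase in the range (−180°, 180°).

29.0 dB, 39.3°

At ω = 100 rad/s:
zero (1 + j100·0.01) = 1 + j1 → |·| ≈ 1.4142, ∠ ≈ 45.00°
pole (1 + j100·0.001) = 1 + j0.1 → |·| ≈ 1.005, ∠ ≈ 5.71°
|T| = 20 · 1.4142 / (1.005) ≈ 28.143
Gain = 20 log₁₀(28.143) ≈ 28.99 dB
∠T = (45.00°) − (5.71°) = 39.29°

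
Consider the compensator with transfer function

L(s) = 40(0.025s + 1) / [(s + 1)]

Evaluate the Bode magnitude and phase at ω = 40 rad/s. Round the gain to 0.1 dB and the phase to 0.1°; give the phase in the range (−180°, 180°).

3.0 dB, -43.6°

At ω = 40 rad/s:
zero (1 + j40·0.025) = 1 + j1 → |·| ≈ 1.4142, ∠ ≈ 45.00°
pole (1 + j40·1) = 1 + j40 → |·| ≈ 40.012, ∠ ≈ 88.57°
|L| = 40 · 1.4142 / (40.012) ≈ 1.4138
Gain = 20 log₁₀(1.4138) ≈ 3.01 dB
∠L = (45.00°) − (88.57°) = -43.57°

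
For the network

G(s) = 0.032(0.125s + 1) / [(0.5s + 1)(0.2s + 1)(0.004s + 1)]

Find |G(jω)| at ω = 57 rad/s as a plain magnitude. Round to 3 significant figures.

At ω = 57 rad/s:
zero (1 + j57·0.125) = 1 + j7.125 → |·| ≈ 7.1948, ∠ ≈ 82.01°
pole (1 + j57·0.5) = 1 + j28.5 → |·| ≈ 28.518, ∠ ≈ 87.99°
pole (1 + j57·0.2) = 1 + j11.4 → |·| ≈ 11.444, ∠ ≈ 84.99°
pole (1 + j57·0.004) = 1 + j0.228 → |·| ≈ 1.0257, ∠ ≈ 12.84°
|G| = 0.032 · 7.1948 / (28.518 · 11.444 · 1.0257) ≈ 0.00068778

0.000688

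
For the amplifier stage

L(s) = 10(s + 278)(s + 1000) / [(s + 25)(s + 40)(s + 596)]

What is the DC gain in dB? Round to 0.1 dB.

L(0) = 10·278·1000 / (25·40·596) ≈ 4.6644
20 log₁₀(4.6644) ≈ 13.38 dB

13.4 dB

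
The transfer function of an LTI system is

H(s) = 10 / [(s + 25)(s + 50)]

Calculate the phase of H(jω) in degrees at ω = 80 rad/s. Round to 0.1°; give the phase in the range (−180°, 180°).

-130.6°

At s = jω = j80:
pole (s+25): 25 + j80 → |·| = √(25²+80²) = √7025 ≈ 83.815, ∠ = arctan(80/25) ≈ 72.65°
pole (s+50): 50 + j80 → |·| = √(50²+80²) = √8900 ≈ 94.34, ∠ = arctan(80/50) ≈ 57.99°
∠H = 0.00° − 130.64° = -130.64°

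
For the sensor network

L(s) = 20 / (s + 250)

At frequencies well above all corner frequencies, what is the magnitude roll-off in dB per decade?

-20 dB/decade

Each pole contributes −20 dB/decade at high frequency; each zero contributes +20 dB/decade.
Net: 0 zero(s) − 1 pole(s) → -20 dB/decade.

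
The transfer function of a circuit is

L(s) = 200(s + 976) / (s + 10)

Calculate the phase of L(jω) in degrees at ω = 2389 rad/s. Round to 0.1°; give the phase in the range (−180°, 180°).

At s = jω = j2389:
zero (s+976): 976 + j2389 → |·| = √(976²+2389²) = √6659897 ≈ 2580.7, ∠ = arctan(2389/976) ≈ 67.78°
pole (s+10): 10 + j2389 → |·| = √(10²+2389²) = √5707421 ≈ 2389, ∠ = arctan(2389/10) ≈ 89.76°
∠L = 67.78° − 89.76° = -21.98°

-22.0°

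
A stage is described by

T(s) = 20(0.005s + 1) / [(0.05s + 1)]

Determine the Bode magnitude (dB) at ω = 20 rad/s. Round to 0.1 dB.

23.1 dB

At ω = 20 rad/s:
zero (1 + j20·0.005) = 1 + j0.1 → |·| ≈ 1.005, ∠ ≈ 5.71°
pole (1 + j20·0.05) = 1 + j1 → |·| ≈ 1.4142, ∠ ≈ 45.00°
|T| = 20 · 1.005 / (1.4142) ≈ 14.213
Gain = 20 log₁₀(14.213) ≈ 23.05 dB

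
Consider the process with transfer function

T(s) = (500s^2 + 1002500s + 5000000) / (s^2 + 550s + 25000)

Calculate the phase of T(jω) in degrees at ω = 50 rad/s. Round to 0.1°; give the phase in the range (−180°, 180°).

35.0°

Substitute s = j50:
Numerator: 500(j50)^2 + 1002500(j50) + 5000000 = 3750000 + j50125000
Denominator: (j50)^2 + 550(j50) + 25000 = 22500 + j27500
|N| = √(3750000² + 50125000²) ≈ 5.0265e+07, ∠N ≈ 85.72°
|D| = √(22500² + 27500²) ≈ 35532, ∠D ≈ 50.71°
∠T = 85.72° − 50.71° = 35.01°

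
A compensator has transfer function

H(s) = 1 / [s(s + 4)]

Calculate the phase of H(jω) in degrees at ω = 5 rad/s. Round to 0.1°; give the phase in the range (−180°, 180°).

At s = jω = j5:
pole (s+4): 4 + j5 → |·| = √(4²+5²) = √41 ≈ 6.4031, ∠ = arctan(5/4) ≈ 51.34°
pole at origin: |s| = 5, ∠ = 90.00° (in denominator)
∠H = 0.00° − 141.34° = -141.34°

-141.3°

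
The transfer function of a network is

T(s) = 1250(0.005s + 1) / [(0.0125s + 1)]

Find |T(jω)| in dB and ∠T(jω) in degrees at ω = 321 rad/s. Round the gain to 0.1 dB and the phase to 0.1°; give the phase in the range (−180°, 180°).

At ω = 321 rad/s:
zero (1 + j321·0.005) = 1 + j1.605 → |·| ≈ 1.891, ∠ ≈ 58.07°
pole (1 + j321·0.0125) = 1 + j4.0125 → |·| ≈ 4.1352, ∠ ≈ 76.01°
|T| = 1250 · 1.891 / (4.1352) ≈ 571.62
Gain = 20 log₁₀(571.62) ≈ 55.14 dB
∠T = (58.07°) − (76.01°) = -17.94°

55.1 dB, -17.9°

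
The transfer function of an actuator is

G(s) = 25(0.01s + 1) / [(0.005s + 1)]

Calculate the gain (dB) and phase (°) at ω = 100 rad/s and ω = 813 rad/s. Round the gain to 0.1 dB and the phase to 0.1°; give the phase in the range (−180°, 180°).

ω = 100: 30.0 dB, 18.4°; ω = 813: 33.8 dB, 6.8°

At ω = 100 rad/s:
zero (1 + j100·0.01) = 1 + j1 → |·| ≈ 1.4142, ∠ ≈ 45.00°
pole (1 + j100·0.005) = 1 + j0.5 → |·| ≈ 1.118, ∠ ≈ 26.57°
|G| = 25 · 1.4142 / (1.118) ≈ 31.623
Gain = 20 log₁₀(31.623) ≈ 30.00 dB
∠G = (45.00°) − (26.57°) = 18.43°

At ω = 813 rad/s:
zero (1 + j813·0.01) = 1 + j8.13 → |·| ≈ 8.1913, ∠ ≈ 82.99°
pole (1 + j813·0.005) = 1 + j4.065 → |·| ≈ 4.1862, ∠ ≈ 76.18°
|G| = 25 · 8.1913 / (4.1862) ≈ 48.918
Gain = 20 log₁₀(48.918) ≈ 33.79 dB
∠G = (82.99°) − (76.18°) = 6.81°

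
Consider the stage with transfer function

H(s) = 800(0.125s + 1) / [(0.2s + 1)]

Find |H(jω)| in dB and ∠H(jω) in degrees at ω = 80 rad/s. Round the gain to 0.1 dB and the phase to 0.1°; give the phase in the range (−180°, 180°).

At ω = 80 rad/s:
zero (1 + j80·0.125) = 1 + j10 → |·| ≈ 10.05, ∠ ≈ 84.29°
pole (1 + j80·0.2) = 1 + j16 → |·| ≈ 16.031, ∠ ≈ 86.42°
|H| = 800 · 10.05 / (16.031) ≈ 501.53
Gain = 20 log₁₀(501.53) ≈ 54.01 dB
∠H = (84.29°) − (86.42°) = -2.13°

54.0 dB, -2.1°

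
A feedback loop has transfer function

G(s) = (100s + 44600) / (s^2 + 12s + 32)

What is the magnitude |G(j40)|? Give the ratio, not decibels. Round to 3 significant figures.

Substitute s = j40:
Numerator: 100(j40) + 44600 = 44600 + j4000
Denominator: (j40)^2 + 12(j40) + 32 = -1568 + j480
|N| = √(44600² + 4000²) ≈ 44779, ∠N ≈ 5.12°
|D| = √(1568² + 480²) ≈ 1639.8, ∠D ≈ 162.98°
|G| = 44779 / 1639.8 ≈ 27.308

27.3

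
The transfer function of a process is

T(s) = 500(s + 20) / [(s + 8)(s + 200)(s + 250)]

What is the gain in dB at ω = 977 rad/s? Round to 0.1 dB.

At s = jω = j977:
zero (s+20): 20 + j977 → |·| = √(20²+977²) = √954929 ≈ 977.2, ∠ = arctan(977/20) ≈ 88.83°
pole (s+8): 8 + j977 → |·| = √(8²+977²) = √954593 ≈ 977.03, ∠ = arctan(977/8) ≈ 89.53°
pole (s+200): 200 + j977 → |·| = √(200²+977²) = √994529 ≈ 997.26, ∠ = arctan(977/200) ≈ 78.43°
pole (s+250): 250 + j977 → |·| = √(250²+977²) = √1017029 ≈ 1008.5, ∠ = arctan(977/250) ≈ 75.65°
|T| = 500 · 977.2 / 9.8263e+08 ≈ 0.00049724
Gain = 20 log₁₀(0.00049724) ≈ -66.07 dB

-66.1 dB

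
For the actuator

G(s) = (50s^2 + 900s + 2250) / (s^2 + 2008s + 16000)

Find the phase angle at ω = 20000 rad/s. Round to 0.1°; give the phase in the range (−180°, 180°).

Substitute s = j20000:
Numerator: 50(j20000)^2 + 900(j20000) + 2250 = -19999997750 + j18000000
Denominator: (j20000)^2 + 2008(j20000) + 16000 = -399984000 + j40160000
|N| = √(19999997750² + 18000000²) ≈ 2e+10, ∠N ≈ 179.95°
|D| = √(399984000² + 40160000²) ≈ 4.02e+08, ∠D ≈ 174.27°
∠G = 179.95° − 174.27° = 5.68°

5.7°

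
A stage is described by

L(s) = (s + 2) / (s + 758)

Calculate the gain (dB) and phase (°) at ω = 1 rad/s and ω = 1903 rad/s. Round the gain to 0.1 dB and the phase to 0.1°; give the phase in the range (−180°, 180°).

ω = 1: -50.6 dB, 26.5°; ω = 1903: -0.6 dB, 21.7°

At s = jω = j1:
zero (s+2): 2 + j1 → |·| = √(2²+1²) = √5 ≈ 2.2361, ∠ = arctan(1/2) ≈ 26.57°
pole (s+758): 758 + j1 → |·| = √(758²+1²) = √574565 ≈ 758, ∠ = arctan(1/758) ≈ 0.08°
|L| = 1 · 2.2361 / 758 ≈ 0.00295
Gain = 20 log₁₀(0.00295) ≈ -50.60 dB
∠L = 26.57° − 0.08° = 26.49°

At s = jω = j1903:
zero (s+2): 2 + j1903 → |·| = √(2²+1903²) = √3621413 ≈ 1903, ∠ = arctan(1903/2) ≈ 89.94°
pole (s+758): 758 + j1903 → |·| = √(758²+1903²) = √4195973 ≈ 2048.4, ∠ = arctan(1903/758) ≈ 68.28°
|L| = 1 · 1903 / 2048.4 ≈ 0.92902
Gain = 20 log₁₀(0.92902) ≈ -0.64 dB
∠L = 89.94° − 68.28° = 21.66°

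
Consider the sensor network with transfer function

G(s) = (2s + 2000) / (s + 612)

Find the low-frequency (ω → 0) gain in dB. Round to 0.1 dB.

G(0) = 2000 / 612 ≈ 3.268
20 log₁₀(3.268) ≈ 10.29 dB

10.3 dB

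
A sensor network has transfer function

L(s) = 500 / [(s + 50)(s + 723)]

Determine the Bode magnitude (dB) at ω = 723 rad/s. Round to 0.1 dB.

-63.4 dB

At s = jω = j723:
pole (s+50): 50 + j723 → |·| = √(50²+723²) = √525229 ≈ 724.73, ∠ = arctan(723/50) ≈ 86.04°
pole (s+723): 723 + j723 → |·| = √(723²+723²) = √1045458 ≈ 1022.5, ∠ = arctan(723/723) ≈ 45.00°
|L| = 500 / 7.4104e+05 ≈ 0.00067473
Gain = 20 log₁₀(0.00067473) ≈ -63.42 dB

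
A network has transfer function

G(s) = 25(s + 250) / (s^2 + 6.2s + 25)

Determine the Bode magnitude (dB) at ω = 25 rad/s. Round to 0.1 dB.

20.1 dB

At s = jω = j25:
zero (s+250): 250 + j25 → |·| = √(250²+25²) = √63125 ≈ 251.25, ∠ = arctan(25/250) ≈ 5.71°
quadratic: (j25)² + 6.2·j25 + 25 = -600 + j155 → |·| ≈ 619.7, ∠ ≈ 165.52°
|G| = 25 · 251.25 / 619.7 ≈ 10.136
Gain = 20 log₁₀(10.136) ≈ 20.12 dB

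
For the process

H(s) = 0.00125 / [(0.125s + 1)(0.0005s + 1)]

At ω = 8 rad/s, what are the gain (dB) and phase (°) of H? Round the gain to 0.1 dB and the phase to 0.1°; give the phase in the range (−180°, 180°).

At ω = 8 rad/s:
pole (1 + j8·0.125) = 1 + j1 → |·| ≈ 1.4142, ∠ ≈ 45.00°
pole (1 + j8·0.0005) = 1 + j0.004 → |·| ≈ 1, ∠ ≈ 0.23°
|H| = 0.00125 · 1 / (1.4142 · 1) ≈ 0.00088389
Gain = 20 log₁₀(0.00088389) ≈ -61.07 dB
∠H = (0°) − (45.00° + 0.23°) = -45.23°

-61.1 dB, -45.2°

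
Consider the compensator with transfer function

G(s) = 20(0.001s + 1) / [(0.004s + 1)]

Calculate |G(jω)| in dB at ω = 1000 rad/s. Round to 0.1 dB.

16.7 dB

At ω = 1000 rad/s:
zero (1 + j1000·0.001) = 1 + j1 → |·| ≈ 1.4142, ∠ ≈ 45.00°
pole (1 + j1000·0.004) = 1 + j4 → |·| ≈ 4.1231, ∠ ≈ 75.96°
|G| = 20 · 1.4142 / (4.1231) ≈ 6.8599
Gain = 20 log₁₀(6.8599) ≈ 16.73 dB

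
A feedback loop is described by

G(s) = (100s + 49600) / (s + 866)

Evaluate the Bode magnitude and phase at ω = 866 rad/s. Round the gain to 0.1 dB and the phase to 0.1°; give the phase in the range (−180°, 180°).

Substitute s = j866:
Numerator: 100(j866) + 49600 = 49600 + j86600
Denominator: (j866) + 866 = 866 + j866
|N| = √(49600² + 86600²) ≈ 99798, ∠N ≈ 60.20°
|D| = √(866² + 866²) ≈ 1224.7, ∠D ≈ 45.00°
|G| = 99798 / 1224.7 ≈ 81.488
Gain = 20 log₁₀(81.488) ≈ 38.22 dB
∠G = 60.20° − 45.00° = 15.20°

38.2 dB, 15.2°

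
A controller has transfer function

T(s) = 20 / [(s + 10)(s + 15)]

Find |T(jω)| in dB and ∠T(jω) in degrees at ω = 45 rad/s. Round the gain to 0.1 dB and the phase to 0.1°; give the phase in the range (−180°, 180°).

-40.8 dB, -149.0°

At s = jω = j45:
pole (s+10): 10 + j45 → |·| = √(10²+45²) = √2125 ≈ 46.098, ∠ = arctan(45/10) ≈ 77.47°
pole (s+15): 15 + j45 → |·| = √(15²+45²) = √2250 ≈ 47.434, ∠ = arctan(45/15) ≈ 71.57°
|T| = 20 / 2186.6 ≈ 0.0091466
Gain = 20 log₁₀(0.0091466) ≈ -40.77 dB
∠T = 0.00° − 149.04° = -149.04°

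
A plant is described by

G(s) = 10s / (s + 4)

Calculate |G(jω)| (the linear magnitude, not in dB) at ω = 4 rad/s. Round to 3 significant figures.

At s = jω = j4:
zero at origin: s = j4 → |·| = 4, ∠ = 90.00°
pole (s+4): 4 + j4 → |·| = √(4²+4²) = √32 ≈ 5.6569, ∠ = arctan(4/4) ≈ 45.00°
|G| = 10 · 4 / 5.6569 ≈ 7.071

7.07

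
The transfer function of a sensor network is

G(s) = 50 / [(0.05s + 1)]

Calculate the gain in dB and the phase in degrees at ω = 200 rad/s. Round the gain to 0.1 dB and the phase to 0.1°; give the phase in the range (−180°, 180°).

At ω = 200 rad/s:
pole (1 + j200·0.05) = 1 + j10 → |·| ≈ 10.05, ∠ ≈ 84.29°
|G| = 50 · 1 / (10.05) ≈ 4.9751
Gain = 20 log₁₀(4.9751) ≈ 13.94 dB
∠G = (0°) − (84.29°) = -84.29°

13.9 dB, -84.3°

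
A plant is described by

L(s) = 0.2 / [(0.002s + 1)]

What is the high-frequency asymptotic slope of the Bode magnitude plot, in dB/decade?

Each pole contributes −20 dB/decade at high frequency; each zero contributes +20 dB/decade.
Net: 0 zero(s) − 1 pole(s) → -20 dB/decade.

-20 dB/decade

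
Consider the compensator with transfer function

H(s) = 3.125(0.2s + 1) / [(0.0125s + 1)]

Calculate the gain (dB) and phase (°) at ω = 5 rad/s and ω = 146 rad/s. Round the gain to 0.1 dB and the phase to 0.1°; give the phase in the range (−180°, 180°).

ω = 5: 12.9 dB, 41.4°; ω = 146: 32.8 dB, 26.8°

At ω = 5 rad/s:
zero (1 + j5·0.2) = 1 + j1 → |·| ≈ 1.4142, ∠ ≈ 45.00°
pole (1 + j5·0.0125) = 1 + j0.0625 → |·| ≈ 1.002, ∠ ≈ 3.58°
|H| = 3.125 · 1.4142 / (1.002) ≈ 4.4106
Gain = 20 log₁₀(4.4106) ≈ 12.89 dB
∠H = (45.00°) − (3.58°) = 41.42°

At ω = 146 rad/s:
zero (1 + j146·0.2) = 1 + j29.2 → |·| ≈ 29.217, ∠ ≈ 88.04°
pole (1 + j146·0.0125) = 1 + j1.825 → |·| ≈ 2.081, ∠ ≈ 61.28°
|H| = 3.125 · 29.217 / (2.081) ≈ 43.875
Gain = 20 log₁₀(43.875) ≈ 32.84 dB
∠H = (88.04°) − (61.28°) = 26.76°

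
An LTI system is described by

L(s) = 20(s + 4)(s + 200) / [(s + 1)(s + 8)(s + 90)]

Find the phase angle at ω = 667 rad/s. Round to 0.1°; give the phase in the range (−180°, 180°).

At s = jω = j667:
zero (s+4): 4 + j667 → |·| = √(4²+667²) = √444905 ≈ 667.01, ∠ = arctan(667/4) ≈ 89.66°
zero (s+200): 200 + j667 → |·| = √(200²+667²) = √484889 ≈ 696.34, ∠ = arctan(667/200) ≈ 73.31°
pole (s+1): 1 + j667 → |·| = √(1²+667²) = √444890 ≈ 667, ∠ = arctan(667/1) ≈ 89.91°
pole (s+8): 8 + j667 → |·| = √(8²+667²) = √444953 ≈ 667.05, ∠ = arctan(667/8) ≈ 89.31°
pole (s+90): 90 + j667 → |·| = √(90²+667²) = √452989 ≈ 673.04, ∠ = arctan(667/90) ≈ 82.32°
∠L = 162.97° − 261.54° = -98.57°

-98.6°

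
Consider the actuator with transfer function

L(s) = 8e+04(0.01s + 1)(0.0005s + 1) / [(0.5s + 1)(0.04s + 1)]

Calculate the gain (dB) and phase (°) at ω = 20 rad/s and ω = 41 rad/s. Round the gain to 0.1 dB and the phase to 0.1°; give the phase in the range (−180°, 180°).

ω = 20: 76.0 dB, -111.1°; ω = 41: 66.8 dB, -122.4°

At ω = 20 rad/s:
zero (1 + j20·0.01) = 1 + j0.2 → |·| ≈ 1.0198, ∠ ≈ 11.31°
zero (1 + j20·0.0005) = 1 + j0.01 → |·| ≈ 1, ∠ ≈ 0.57°
pole (1 + j20·0.5) = 1 + j10 → |·| ≈ 10.05, ∠ ≈ 84.29°
pole (1 + j20·0.04) = 1 + j0.8 → |·| ≈ 1.2806, ∠ ≈ 38.66°
|L| = 8e+04 · 1.0198 · 1 / (10.05 · 1.2806) ≈ 6339.1
Gain = 20 log₁₀(6339.1) ≈ 76.04 dB
∠L = (11.31° + 0.57°) − (84.29° + 38.66°) = -111.07°

At ω = 41 rad/s:
zero (1 + j41·0.01) = 1 + j0.41 → |·| ≈ 1.0808, ∠ ≈ 22.29°
zero (1 + j41·0.0005) = 1 + j0.0205 → |·| ≈ 1.0002, ∠ ≈ 1.17°
pole (1 + j41·0.5) = 1 + j20.5 → |·| ≈ 20.524, ∠ ≈ 87.21°
pole (1 + j41·0.04) = 1 + j1.64 → |·| ≈ 1.9208, ∠ ≈ 58.63°
|L| = 8e+04 · 1.0808 · 1.0002 / (20.524 · 1.9208) ≈ 2193.7
Gain = 20 log₁₀(2193.7) ≈ 66.82 dB
∠L = (22.29° + 1.17°) − (87.21° + 58.63°) = -122.38°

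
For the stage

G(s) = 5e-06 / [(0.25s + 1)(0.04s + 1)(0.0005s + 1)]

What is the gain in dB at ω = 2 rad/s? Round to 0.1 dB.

At ω = 2 rad/s:
pole (1 + j2·0.25) = 1 + j0.5 → |·| ≈ 1.118, ∠ ≈ 26.57°
pole (1 + j2·0.04) = 1 + j0.08 → |·| ≈ 1.0032, ∠ ≈ 4.57°
pole (1 + j2·0.0005) = 1 + j0.001 → |·| ≈ 1, ∠ ≈ 0.06°
|G| = 5e-06 · 1 / (1.118 · 1.0032 · 1) ≈ 4.458e-06
Gain = 20 log₁₀(4.458e-06) ≈ -107.02 dB

-107.0 dB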